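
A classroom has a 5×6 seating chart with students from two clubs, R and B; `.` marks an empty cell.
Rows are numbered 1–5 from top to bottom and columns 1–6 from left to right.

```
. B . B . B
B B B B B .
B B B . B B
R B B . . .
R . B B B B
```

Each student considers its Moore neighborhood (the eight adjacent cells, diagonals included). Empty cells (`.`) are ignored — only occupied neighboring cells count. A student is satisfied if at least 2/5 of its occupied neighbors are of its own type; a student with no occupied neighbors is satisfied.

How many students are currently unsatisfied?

Row 1: (1,2)B 3/3 ✓ · (1,4)B 3/3 ✓ · (1,6)B 1/1 ✓
Row 2: (2,1)B 4/4 ✓ · (2,2)B 6/6 ✓ · (2,3)B 6/6 ✓ · (2,4)B 5/5 ✓ · (2,5)B 5/5 ✓
Row 3: (3,1)B 4/5 ✓ · (3,2)B 7/8 ✓ · (3,3)B 6/6 ✓ · (3,5)B 3/3 ✓ · (3,6)B 2/2 ✓
Row 4: (4,1)R 1/4 ✗ · (4,2)B 5/7 ✓ · (4,3)B 5/5 ✓
Row 5: (5,1)R 1/2 ✓ · (5,3)B 3/3 ✓ · (5,4)B 3/3 ✓ · (5,5)B 2/2 ✓ · (5,6)B 1/1 ✓
Unsatisfied: (4,1) — 1 in total.

1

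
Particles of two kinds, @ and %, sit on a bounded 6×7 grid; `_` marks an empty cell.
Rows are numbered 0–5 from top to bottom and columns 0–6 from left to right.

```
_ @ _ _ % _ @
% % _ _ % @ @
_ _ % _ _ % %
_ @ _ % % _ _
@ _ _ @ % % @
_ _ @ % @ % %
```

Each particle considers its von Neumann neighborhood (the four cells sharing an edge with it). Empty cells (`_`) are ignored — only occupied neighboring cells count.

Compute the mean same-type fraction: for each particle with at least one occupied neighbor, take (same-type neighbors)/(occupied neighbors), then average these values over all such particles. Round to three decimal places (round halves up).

(0,1)@ 0/1
(0,4)% 1/1
(0,6)@ 1/1
(1,0)% 1/1
(1,1)% 1/2
(1,4)% 1/2
(1,5)@ 1/3
(1,6)@ 2/3
(2,2)% — no occupied neighbors
(2,5)% 1/2
(2,6)% 1/2
(3,1)@ — no occupied neighbors
(3,3)% 1/2
(3,4)% 2/2
(4,0)@ — no occupied neighbors
(4,3)@ 0/3
(4,4)% 2/4
(4,5)% 2/3
(4,6)@ 0/2
(5,2)@ 0/1
(5,3)% 0/3
(5,4)@ 0/3
(5,5)% 2/3
(5,6)% 1/2
Sum over 21 particles: 0/1 + 1/1 + 1/1 + 1/1 + 1/2 + 1/2 + 1/3 + 2/3 + 1/2 + 1/2 + 1/2 + 2/2 + 0/3 + 2/4 + 2/3 + 0/2 + 0/1 + 0/3 + 0/3 + 2/3 + 1/2 = 59/6; mean = 59/6 ÷ 21 = 59/126 = 0.468253… → 0.468.

0.468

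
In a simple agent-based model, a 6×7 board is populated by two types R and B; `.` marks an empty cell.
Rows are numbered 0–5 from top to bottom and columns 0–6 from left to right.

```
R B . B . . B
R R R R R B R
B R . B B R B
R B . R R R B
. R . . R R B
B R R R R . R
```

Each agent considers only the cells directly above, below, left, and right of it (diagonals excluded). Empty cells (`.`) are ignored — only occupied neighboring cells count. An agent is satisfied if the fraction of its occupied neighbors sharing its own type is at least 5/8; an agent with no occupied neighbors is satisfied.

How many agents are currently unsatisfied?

(0,0)R 1/2 not
(0,1)B 0/2 not
(0,3)B 0/1 not
(0,6)B 0/1 not
(1,0)R 2/3 satisfied
(1,1)R 3/4 satisfied
(1,2)R 2/2 satisfied
(1,3)R 2/4 not
(1,4)R 1/3 not
(1,5)B 0/3 not
(1,6)R 0/3 not
(2,0)B 0/3 not
(2,1)R 1/3 not
(2,3)B 1/3 not
(2,4)B 1/4 not
(2,5)R 1/4 not
(2,6)B 1/3 not
(3,0)R 0/2 not
(3,1)B 0/3 not
(3,3)R 1/2 not
(3,4)R 3/4 satisfied
(3,5)R 3/4 satisfied
(3,6)B 2/3 satisfied
(4,1)R 1/2 not
(4,4)R 3/3 satisfied
(4,5)R 2/3 satisfied
(4,6)B 1/3 not
(5,0)B 0/1 not
(5,1)R 2/3 satisfied
(5,2)R 2/2 satisfied
(5,3)R 2/2 satisfied
(5,4)R 2/2 satisfied
(5,6)R 0/1 not
Unsatisfied: (0,0), (0,1), (0,3), (0,6), (1,3), (1,4), (1,5), (1,6), (2,0), (2,1), (2,3), (2,4), (2,5), (2,6), (3,0), (3,1), (3,3), (4,1), (4,6), (5,0), (5,6) — 21 in total.

21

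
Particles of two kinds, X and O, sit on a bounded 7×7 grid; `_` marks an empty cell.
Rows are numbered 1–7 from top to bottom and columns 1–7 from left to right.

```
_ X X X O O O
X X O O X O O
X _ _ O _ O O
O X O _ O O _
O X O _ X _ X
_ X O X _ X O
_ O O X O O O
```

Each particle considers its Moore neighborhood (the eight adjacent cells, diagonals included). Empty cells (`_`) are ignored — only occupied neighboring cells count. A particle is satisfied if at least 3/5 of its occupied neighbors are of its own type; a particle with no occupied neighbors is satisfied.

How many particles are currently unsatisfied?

(1,2)X 3/4 satisfied
(1,3)X 3/5 satisfied
(1,4)X 2/5 not
(1,5)O 3/5 satisfied
(1,6)O 4/5 satisfied
(1,7)O 3/3 satisfied
(2,1)X 3/3 satisfied
(2,2)X 4/5 satisfied
(2,3)O 2/6 not
(2,4)O 3/6 not
(2,5)X 1/7 not
(2,6)O 6/7 satisfied
(2,7)O 5/5 satisfied
(3,1)X 3/4 satisfied
(3,4)O 4/5 satisfied
(3,6)O 5/6 satisfied
(3,7)O 4/4 satisfied
(4,1)O 1/4 not
(4,2)X 2/6 not
(4,3)O 2/4 not
(4,5)O 3/4 satisfied
(4,6)O 3/5 satisfied
(5,1)O 1/4 not
(5,2)X 2/7 not
(5,3)O 2/6 not
(5,5)X 2/4 not
(5,7)X 1/3 not
(6,2)X 1/6 not
(6,3)O 3/7 not
(6,4)X 2/6 not
(6,6)X 2/6 not
(6,7)O 2/4 not
(7,2)O 2/3 satisfied
(7,3)O 2/5 not
(7,4)X 1/4 not
(7,5)O 1/4 not
(7,6)O 3/4 satisfied
(7,7)O 2/3 satisfied
Unsatisfied: (1,4), (2,3), (2,4), (2,5), (4,1), (4,2), (4,3), (5,1), (5,2), (5,3), (5,5), (5,7), (6,2), (6,3), (6,4), (6,6), (6,7), (7,3), (7,4), (7,5) — 20 in total.

20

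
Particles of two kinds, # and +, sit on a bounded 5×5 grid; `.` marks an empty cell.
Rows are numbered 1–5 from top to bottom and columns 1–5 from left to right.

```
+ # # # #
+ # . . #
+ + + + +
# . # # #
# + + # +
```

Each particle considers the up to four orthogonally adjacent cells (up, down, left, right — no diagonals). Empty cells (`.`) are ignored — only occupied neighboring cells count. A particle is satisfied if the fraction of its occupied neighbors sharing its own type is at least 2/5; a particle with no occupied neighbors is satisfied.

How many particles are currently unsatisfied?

(1,1)+ 1/2 satisfied
(1,2)# 2/3 satisfied
(1,3)# 2/2 satisfied
(1,4)# 2/2 satisfied
(1,5)# 2/2 satisfied
(2,1)+ 2/3 satisfied
(2,2)# 1/3 not
(2,5)# 1/2 satisfied
(3,1)+ 2/3 satisfied
(3,2)+ 2/3 satisfied
(3,3)+ 2/3 satisfied
(3,4)+ 2/3 satisfied
(3,5)+ 1/3 not
(4,1)# 1/2 satisfied
(4,3)# 1/3 not
(4,4)# 3/4 satisfied
(4,5)# 1/3 not
(5,1)# 1/2 satisfied
(5,2)+ 1/2 satisfied
(5,3)+ 1/3 not
(5,4)# 1/3 not
(5,5)+ 0/2 not
Unsatisfied: (2,2), (3,5), (4,3), (4,5), (5,3), (5,4), (5,5) — 7 in total.

7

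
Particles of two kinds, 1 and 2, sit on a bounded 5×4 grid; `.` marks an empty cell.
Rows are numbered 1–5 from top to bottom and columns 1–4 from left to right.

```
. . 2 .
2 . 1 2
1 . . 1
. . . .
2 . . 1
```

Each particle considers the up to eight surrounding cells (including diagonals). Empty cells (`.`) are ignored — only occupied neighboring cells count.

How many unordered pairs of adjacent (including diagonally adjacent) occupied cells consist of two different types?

4

Scan each occupied cell's neighbors to the right and below (and the two forward diagonals) so each pair is counted once.
From row 1: 1 unlike of 2 pairs (running 1/2).
From row 2: 3 unlike of 4 pairs (running 4/6).
Total adjacent occupied pairs: 6; unlike-type pairs: 4.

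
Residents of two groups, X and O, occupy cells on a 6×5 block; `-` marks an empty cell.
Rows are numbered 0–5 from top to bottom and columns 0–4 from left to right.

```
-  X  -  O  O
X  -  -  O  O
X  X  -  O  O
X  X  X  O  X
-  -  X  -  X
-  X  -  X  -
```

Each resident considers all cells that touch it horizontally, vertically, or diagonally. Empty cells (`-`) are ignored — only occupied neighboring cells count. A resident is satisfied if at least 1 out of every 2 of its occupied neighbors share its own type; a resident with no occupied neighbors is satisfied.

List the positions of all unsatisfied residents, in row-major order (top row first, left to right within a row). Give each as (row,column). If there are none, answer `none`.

Row 0: (0,1)X 1/1 ok · (0,3)O 3/3 ok · (0,4)O 3/3 ok
Row 1: (1,0)X 3/3 ok · (1,3)O 5/5 ok · (1,4)O 5/5 ok
Row 2: (2,0)X 4/4 ok · (2,1)X 5/5 ok · (2,3)O 4/6 ok · (2,4)O 4/5 ok
Row 3: (3,0)X 3/3 ok · (3,1)X 5/5 ok · (3,2)X 3/5 ok · (3,3)O 2/6 unhappy · (3,4)X 1/4 unhappy
Row 4: (4,2)X 4/5 ok · (4,4)X 2/3 ok
Row 5: (5,1)X 1/1 ok · (5,3)X 2/2 ok

(3,3), (3,4)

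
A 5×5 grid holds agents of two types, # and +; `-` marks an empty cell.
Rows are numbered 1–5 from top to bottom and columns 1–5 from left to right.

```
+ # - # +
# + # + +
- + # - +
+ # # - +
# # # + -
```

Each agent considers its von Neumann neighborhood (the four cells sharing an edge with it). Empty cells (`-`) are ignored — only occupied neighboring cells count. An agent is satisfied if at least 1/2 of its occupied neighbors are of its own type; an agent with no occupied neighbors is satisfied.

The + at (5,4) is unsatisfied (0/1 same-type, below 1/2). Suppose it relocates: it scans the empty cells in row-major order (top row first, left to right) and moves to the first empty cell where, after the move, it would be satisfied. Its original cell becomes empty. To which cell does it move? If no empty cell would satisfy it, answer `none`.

(3,1)

Vacating (5,4). Empty cells in order:
  (1,3): 0/3 same-type → still unsatisfied.
  (3,1): 2/3 same-type → satisfied — stop here.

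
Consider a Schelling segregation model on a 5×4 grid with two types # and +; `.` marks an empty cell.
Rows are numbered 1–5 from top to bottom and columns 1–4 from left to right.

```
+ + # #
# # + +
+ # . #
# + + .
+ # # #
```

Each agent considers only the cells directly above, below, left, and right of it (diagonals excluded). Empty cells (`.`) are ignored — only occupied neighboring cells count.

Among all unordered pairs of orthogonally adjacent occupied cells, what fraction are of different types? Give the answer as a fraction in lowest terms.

Scan each occupied cell's neighbors to the right and below so each pair is counted once.
Row 1: +(1,1)–+(1,2)= +(1,1)–#(2,1)≠ +(1,2)–#(1,3)≠ +(1,2)–#(2,2)≠ #(1,3)–#(1,4)= #(1,3)–+(2,3)≠ #(1,4)–+(2,4)≠  → 5/7 unlike.
Row 2: #(2,1)–#(2,2)= #(2,1)–+(3,1)≠ #(2,2)–+(2,3)≠ #(2,2)–#(3,2)= +(2,3)–+(2,4)= +(2,4)–#(3,4)≠  → 3/6 unlike.
Row 3: +(3,1)–#(3,2)≠ +(3,1)–#(4,1)≠ #(3,2)–+(4,2)≠  → 3/3 unlike.
Row 4: #(4,1)–+(4,2)≠ #(4,1)–+(5,1)≠ +(4,2)–+(4,3)= +(4,2)–#(5,2)≠ +(4,3)–#(5,3)≠  → 4/5 unlike.
Row 5: +(5,1)–#(5,2)≠ #(5,2)–#(5,3)= #(5,3)–#(5,4)=  → 1/3 unlike.
Total adjacent occupied pairs: 24; unlike-type pairs: 16.
16/24 reduces to 2/3.

2/3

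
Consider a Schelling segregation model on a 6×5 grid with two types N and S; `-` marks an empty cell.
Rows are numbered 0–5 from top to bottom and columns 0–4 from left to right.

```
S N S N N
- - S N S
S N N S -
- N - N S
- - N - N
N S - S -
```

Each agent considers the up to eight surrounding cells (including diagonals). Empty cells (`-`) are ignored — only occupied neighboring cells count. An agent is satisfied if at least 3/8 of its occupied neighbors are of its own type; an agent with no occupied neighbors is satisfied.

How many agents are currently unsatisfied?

Row 0: (0,0)S 0/1 ✗ · (0,1)N 0/3 ✗ · (0,2)S 1/4 ✗ · (0,3)N 2/5 ✓ · (0,4)N 2/3 ✓
Row 1: (1,2)S 2/7 ✗ · (1,3)N 3/7 ✓ · (1,4)S 1/4 ✗
Row 2: (2,0)S 0/2 ✗ · (2,1)N 2/4 ✓ · (2,2)N 4/6 ✓ · (2,3)S 3/6 ✓
Row 3: (3,1)N 3/4 ✓ · (3,3)N 3/5 ✓ · (3,4)S 1/3 ✗
Row 4: (4,2)N 2/4 ✓ · (4,4)N 1/3 ✗
Row 5: (5,0)N 0/1 ✗ · (5,1)S 0/2 ✗ · (5,3)S 0/2 ✗
Unsatisfied: (0,0), (0,1), (0,2), (1,2), (1,4), (2,0), (3,4), (4,4), (5,0), (5,1), (5,3) — 11 in total.

11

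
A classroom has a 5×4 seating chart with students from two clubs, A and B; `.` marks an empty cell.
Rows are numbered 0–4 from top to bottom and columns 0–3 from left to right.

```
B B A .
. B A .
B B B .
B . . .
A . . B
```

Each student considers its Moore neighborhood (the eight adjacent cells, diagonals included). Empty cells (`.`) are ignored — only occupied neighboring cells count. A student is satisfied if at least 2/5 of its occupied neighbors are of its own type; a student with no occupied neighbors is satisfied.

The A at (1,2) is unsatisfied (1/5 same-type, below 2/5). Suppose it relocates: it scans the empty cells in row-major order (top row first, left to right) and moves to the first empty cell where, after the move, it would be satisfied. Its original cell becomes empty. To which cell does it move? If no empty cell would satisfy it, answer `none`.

Vacating (1,2). Empty cells in order:
  (0,3): 1/1 same-type → satisfied — stop here.

(0,3)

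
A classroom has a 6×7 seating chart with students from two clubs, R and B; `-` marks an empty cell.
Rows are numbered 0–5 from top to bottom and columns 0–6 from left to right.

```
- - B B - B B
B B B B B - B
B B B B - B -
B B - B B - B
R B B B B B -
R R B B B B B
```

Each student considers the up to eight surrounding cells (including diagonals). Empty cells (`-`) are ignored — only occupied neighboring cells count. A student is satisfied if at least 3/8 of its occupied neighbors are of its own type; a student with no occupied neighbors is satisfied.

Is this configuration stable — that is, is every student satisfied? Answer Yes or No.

(0,2)B 4/4 satisfied
(0,3)B 4/4 satisfied
(0,5)B 3/3 satisfied
(0,6)B 2/2 satisfied
(1,0)B 3/3 satisfied
(1,1)B 6/6 satisfied
(1,2)B 7/7 satisfied
(1,3)B 6/6 satisfied
(1,4)B 5/5 satisfied
(1,6)B 3/3 satisfied
(2,0)B 5/5 satisfied
(2,1)B 7/7 satisfied
(2,2)B 7/7 satisfied
(2,3)B 6/6 satisfied
(2,5)B 4/4 satisfied
(3,0)B 4/5 satisfied
(3,1)B 6/7 satisfied
(3,3)B 6/6 satisfied
(3,4)B 6/6 satisfied
(3,6)B 2/2 satisfied
(4,0)R 2/5 satisfied
(4,1)B 4/7 satisfied
(4,2)B 6/7 satisfied
(4,3)B 7/7 satisfied
(4,4)B 7/7 satisfied
(4,5)B 6/6 satisfied
(5,0)R 2/3 satisfied
(5,1)R 2/5 satisfied
(5,2)B 4/5 satisfied
(5,3)B 5/5 satisfied
(5,4)B 5/5 satisfied
(5,5)B 4/4 satisfied
(5,6)B 2/2 satisfied
All meet the threshold, so the configuration is stable.

Yes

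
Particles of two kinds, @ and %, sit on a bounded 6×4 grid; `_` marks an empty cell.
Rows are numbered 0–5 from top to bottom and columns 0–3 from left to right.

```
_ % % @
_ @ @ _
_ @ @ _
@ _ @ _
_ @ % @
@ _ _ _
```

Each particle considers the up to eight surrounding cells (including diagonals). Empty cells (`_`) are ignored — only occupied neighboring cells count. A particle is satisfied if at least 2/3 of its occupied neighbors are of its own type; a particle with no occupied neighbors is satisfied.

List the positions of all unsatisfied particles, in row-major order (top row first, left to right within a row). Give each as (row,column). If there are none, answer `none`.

Row 0: (0,1)% 1/3 unhappy · (0,2)% 1/4 unhappy · (0,3)@ 1/2 unhappy
Row 1: (1,1)@ 3/5 unhappy · (1,2)@ 4/6 ok
Row 2: (2,1)@ 5/5 ok · (2,2)@ 4/4 ok
Row 3: (3,0)@ 2/2 ok · (3,2)@ 4/5 ok
Row 4: (4,1)@ 3/4 ok · (4,2)% 0/3 unhappy · (4,3)@ 1/2 unhappy
Row 5: (5,0)@ 1/1 ok

(0,1), (0,2), (0,3), (1,1), (4,2), (4,3)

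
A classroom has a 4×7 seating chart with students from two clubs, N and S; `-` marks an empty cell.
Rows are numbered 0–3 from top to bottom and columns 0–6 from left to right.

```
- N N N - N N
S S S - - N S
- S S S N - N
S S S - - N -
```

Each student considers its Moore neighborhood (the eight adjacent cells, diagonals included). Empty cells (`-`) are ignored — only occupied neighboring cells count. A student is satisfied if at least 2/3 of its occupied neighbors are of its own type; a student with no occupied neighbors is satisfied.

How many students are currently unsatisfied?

5

Row 0: (0,1)N 1/4 ✗ · (0,2)N 2/4 ✗ · (0,3)N 1/2 ✗ · (0,5)N 2/3 ✓ · (0,6)N 2/3 ✓
Row 1: (1,0)S 2/3 ✓ · (1,1)S 4/6 ✓ · (1,2)S 4/7 ✗ · (1,5)N 4/5 ✓ · (1,6)S 0/4 ✗
Row 2: (2,1)S 7/7 ✓ · (2,2)S 6/6 ✓ · (2,3)S 3/4 ✓ · (2,4)N 2/3 ✓ · (2,6)N 2/3 ✓
Row 3: (3,0)S 2/2 ✓ · (3,1)S 4/4 ✓ · (3,2)S 4/4 ✓ · (3,5)N 2/2 ✓
Unsatisfied: (0,1), (0,2), (0,3), (1,2), (1,6) — 5 in total.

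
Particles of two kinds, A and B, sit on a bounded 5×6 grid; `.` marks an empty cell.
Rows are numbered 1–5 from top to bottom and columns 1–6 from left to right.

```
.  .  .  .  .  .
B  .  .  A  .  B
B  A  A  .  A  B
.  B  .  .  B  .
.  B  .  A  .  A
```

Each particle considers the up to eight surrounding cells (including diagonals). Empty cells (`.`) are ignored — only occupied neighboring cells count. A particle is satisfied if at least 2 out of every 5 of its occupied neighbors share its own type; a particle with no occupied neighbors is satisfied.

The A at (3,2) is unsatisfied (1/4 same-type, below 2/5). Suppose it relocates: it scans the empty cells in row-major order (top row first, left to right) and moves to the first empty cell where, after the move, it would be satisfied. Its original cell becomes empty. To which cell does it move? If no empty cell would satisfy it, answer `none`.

(1,3)

Vacating (3,2). Empty cells in order:
  (1,1): 0/1 same-type → still unsatisfied.
  (1,2): 0/1 same-type → still unsatisfied.
  (1,3): 1/1 same-type → satisfied — stop here.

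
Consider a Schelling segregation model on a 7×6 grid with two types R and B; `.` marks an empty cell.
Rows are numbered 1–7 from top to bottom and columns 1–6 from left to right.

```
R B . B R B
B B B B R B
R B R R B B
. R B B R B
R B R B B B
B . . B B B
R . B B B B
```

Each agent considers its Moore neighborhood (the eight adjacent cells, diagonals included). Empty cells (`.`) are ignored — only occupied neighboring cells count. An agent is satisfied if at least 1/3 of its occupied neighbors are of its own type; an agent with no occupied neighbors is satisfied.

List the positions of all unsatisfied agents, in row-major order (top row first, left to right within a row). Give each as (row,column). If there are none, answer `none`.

(1,1), (1,5), (2,5), (3,1), (3,3), (4,5), (5,3), (7,1)

Row 1: (1,1)R 0/3 unhappy · (1,2)B 3/4 ok · (1,4)B 2/4 ok · (1,5)R 1/5 unhappy · (1,6)B 1/3 ok
Row 2: (2,1)B 3/5 ok · (2,2)B 4/7 ok · (2,3)B 5/7 ok · (2,4)B 3/7 ok · (2,5)R 2/8 unhappy · (2,6)B 3/5 ok
Row 3: (3,1)R 1/4 unhappy · (3,2)B 4/7 ok · (3,3)R 2/8 unhappy · (3,4)R 3/8 ok · (3,5)B 5/8 ok · (3,6)B 3/5 ok
Row 4: (4,2)R 4/7 ok · (4,3)B 4/8 ok · (4,4)B 4/8 ok · (4,5)R 1/8 unhappy · (4,6)B 4/5 ok
Row 5: (5,1)R 1/3 ok · (5,2)B 2/5 ok · (5,3)R 1/6 unhappy · (5,4)B 5/7 ok · (5,5)B 7/8 ok · (5,6)B 4/5 ok
Row 6: (6,1)B 1/3 ok · (6,4)B 6/7 ok · (6,5)B 8/8 ok · (6,6)B 5/5 ok
Row 7: (7,1)R 0/1 unhappy · (7,3)B 2/2 ok · (7,4)B 4/4 ok · (7,5)B 5/5 ok · (7,6)B 3/3 ok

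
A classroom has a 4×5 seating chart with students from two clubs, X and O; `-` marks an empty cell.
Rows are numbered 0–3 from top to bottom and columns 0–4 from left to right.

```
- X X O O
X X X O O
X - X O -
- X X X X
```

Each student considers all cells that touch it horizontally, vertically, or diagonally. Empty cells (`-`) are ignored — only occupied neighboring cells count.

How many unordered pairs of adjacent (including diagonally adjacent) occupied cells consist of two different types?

10

Scan each occupied cell's neighbors to the right and below (and the two forward diagonals) so each pair is counted once.
Row 0: X(0,1)–X(0,2)= X(0,1)–X(1,1)= X(0,1)–X(1,2)= X(0,1)–X(1,0)= X(0,2)–O(0,3)≠ X(0,2)–X(1,2)= X(0,2)–O(1,3)≠ X(0,2)–X(1,1)= O(0,3)–O(0,4)= O(0,3)–O(1,3)= O(0,3)–O(1,4)= O(0,3)–X(1,2)≠ O(0,4)–O(1,4)= O(0,4)–O(1,3)=  → 3/14 unlike.
Row 1: X(1,0)–X(1,1)= X(1,0)–X(2,0)= X(1,1)–X(1,2)= X(1,1)–X(2,2)= X(1,1)–X(2,0)= X(1,2)–O(1,3)≠ X(1,2)–X(2,2)= X(1,2)–O(2,3)≠ O(1,3)–O(1,4)= O(1,3)–O(2,3)= O(1,3)–X(2,2)≠ O(1,4)–O(2,3)=  → 3/12 unlike.
Row 2: X(2,0)–X(3,1)= X(2,2)–O(2,3)≠ X(2,2)–X(3,2)= X(2,2)–X(3,3)= X(2,2)–X(3,1)= O(2,3)–X(3,3)≠ O(2,3)–X(3,4)≠ O(2,3)–X(3,2)≠  → 4/8 unlike.
Row 3: X(3,1)–X(3,2)= X(3,2)–X(3,3)= X(3,3)–X(3,4)=  → 0/3 unlike.
Total adjacent occupied pairs: 37; unlike-type pairs: 10.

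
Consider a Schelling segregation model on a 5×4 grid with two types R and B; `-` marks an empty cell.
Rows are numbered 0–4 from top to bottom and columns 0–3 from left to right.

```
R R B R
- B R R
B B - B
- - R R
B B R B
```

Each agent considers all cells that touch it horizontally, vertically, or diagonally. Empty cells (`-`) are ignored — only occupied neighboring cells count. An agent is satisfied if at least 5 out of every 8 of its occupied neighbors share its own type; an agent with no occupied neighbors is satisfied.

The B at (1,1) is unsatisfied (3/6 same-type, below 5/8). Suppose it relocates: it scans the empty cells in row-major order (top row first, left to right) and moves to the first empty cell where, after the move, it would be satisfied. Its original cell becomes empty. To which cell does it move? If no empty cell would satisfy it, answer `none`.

(3,0)

Vacating (1,1). Empty cells in order:
  (1,0): 2/4 same-type → still unsatisfied.
  (2,2): 2/6 same-type → still unsatisfied.
  (3,0): 4/4 same-type → satisfied — stop here.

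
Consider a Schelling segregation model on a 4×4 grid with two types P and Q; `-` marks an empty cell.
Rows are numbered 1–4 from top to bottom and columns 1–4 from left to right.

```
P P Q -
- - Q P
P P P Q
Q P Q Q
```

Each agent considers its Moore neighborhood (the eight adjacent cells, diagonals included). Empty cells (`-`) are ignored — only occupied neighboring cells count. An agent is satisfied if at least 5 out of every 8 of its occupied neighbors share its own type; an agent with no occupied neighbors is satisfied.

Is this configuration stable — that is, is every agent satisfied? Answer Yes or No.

Row 1: (1,1)P 1/1 ok · (1,2)P 1/3 unhappy · (1,3)Q 1/3 unhappy
Row 2: (2,3)Q 2/6 unhappy · (2,4)P 1/4 unhappy
Row 3: (3,1)P 2/3 ok · (3,2)P 3/6 unhappy · (3,3)P 3/7 unhappy · (3,4)Q 3/5 unhappy
Row 4: (4,1)Q 0/3 unhappy · (4,2)P 3/5 unhappy · (4,3)Q 2/5 unhappy · (4,4)Q 2/3 ok
For instance (1,2) has only 1/3 same-type neighbors, below 5/8.

No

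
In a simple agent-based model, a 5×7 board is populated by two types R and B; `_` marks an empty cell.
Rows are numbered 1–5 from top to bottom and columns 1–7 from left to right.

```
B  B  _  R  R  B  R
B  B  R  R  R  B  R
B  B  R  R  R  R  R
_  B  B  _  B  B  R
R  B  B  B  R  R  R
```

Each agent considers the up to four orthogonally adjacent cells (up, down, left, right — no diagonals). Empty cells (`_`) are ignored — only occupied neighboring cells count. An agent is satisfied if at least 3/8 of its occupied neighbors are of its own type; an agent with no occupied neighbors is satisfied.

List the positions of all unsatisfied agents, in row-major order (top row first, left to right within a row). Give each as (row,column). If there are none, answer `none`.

(1,1)B 2/2 ✓
(1,2)B 2/2 ✓
(1,4)R 2/2 ✓
(1,5)R 2/3 ✓
(1,6)B 1/3 ✗
(1,7)R 1/2 ✓
(2,1)B 3/3 ✓
(2,2)B 3/4 ✓
(2,3)R 2/3 ✓
(2,4)R 4/4 ✓
(2,5)R 3/4 ✓
(2,6)B 1/4 ✗
(2,7)R 2/3 ✓
(3,1)B 2/2 ✓
(3,2)B 3/4 ✓
(3,3)R 2/4 ✓
(3,4)R 3/3 ✓
(3,5)R 3/4 ✓
(3,6)R 2/4 ✓
(3,7)R 3/3 ✓
(4,2)B 3/3 ✓
(4,3)B 2/3 ✓
(4,5)B 1/3 ✗
(4,6)B 1/4 ✗
(4,7)R 2/3 ✓
(5,1)R 0/1 ✗
(5,2)B 2/3 ✓
(5,3)B 3/3 ✓
(5,4)B 1/2 ✓
(5,5)R 1/3 ✗
(5,6)R 2/3 ✓
(5,7)R 2/2 ✓

(1,6), (2,6), (4,5), (4,6), (5,1), (5,5)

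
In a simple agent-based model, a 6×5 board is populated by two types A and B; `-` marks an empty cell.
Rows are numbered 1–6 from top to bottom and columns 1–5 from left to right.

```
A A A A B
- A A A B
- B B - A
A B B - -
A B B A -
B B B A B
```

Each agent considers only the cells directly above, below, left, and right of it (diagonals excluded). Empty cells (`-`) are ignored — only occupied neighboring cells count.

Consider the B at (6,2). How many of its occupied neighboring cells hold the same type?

Occupied neighbors of (6,2): (5,2)=B, (6,1)=B, (6,3)=B.
Same type (B): 3 of 3.

3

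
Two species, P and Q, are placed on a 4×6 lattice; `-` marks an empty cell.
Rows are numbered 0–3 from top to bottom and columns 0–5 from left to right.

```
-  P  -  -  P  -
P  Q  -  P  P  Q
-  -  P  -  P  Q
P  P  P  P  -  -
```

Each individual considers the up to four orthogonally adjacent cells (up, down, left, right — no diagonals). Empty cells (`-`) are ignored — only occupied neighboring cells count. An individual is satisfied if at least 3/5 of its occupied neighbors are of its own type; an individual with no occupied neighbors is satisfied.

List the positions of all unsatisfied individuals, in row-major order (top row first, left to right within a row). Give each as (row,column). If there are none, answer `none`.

Row 0: (0,1)P 0/1 unhappy · (0,4)P 1/1 ok
Row 1: (1,0)P 0/1 unhappy · (1,1)Q 0/2 unhappy · (1,3)P 1/1 ok · (1,4)P 3/4 ok · (1,5)Q 1/2 unhappy
Row 2: (2,2)P 1/1 ok · (2,4)P 1/2 unhappy · (2,5)Q 1/2 unhappy
Row 3: (3,0)P 1/1 ok · (3,1)P 2/2 ok · (3,2)P 3/3 ok · (3,3)P 1/1 ok

(0,1), (1,0), (1,1), (1,5), (2,4), (2,5)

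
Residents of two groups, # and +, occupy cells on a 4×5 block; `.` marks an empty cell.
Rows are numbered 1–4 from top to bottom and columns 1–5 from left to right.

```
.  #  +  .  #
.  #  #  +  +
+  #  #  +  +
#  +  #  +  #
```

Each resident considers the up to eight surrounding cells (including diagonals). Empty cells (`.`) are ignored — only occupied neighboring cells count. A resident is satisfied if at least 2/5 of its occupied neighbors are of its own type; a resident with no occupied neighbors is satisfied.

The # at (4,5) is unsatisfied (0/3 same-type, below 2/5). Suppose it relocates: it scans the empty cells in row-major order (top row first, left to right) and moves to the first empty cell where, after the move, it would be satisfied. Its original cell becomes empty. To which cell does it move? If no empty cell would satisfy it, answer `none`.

Vacating (4,5). Empty cells in order:
  (1,1): 2/2 same-type → satisfied — stop here.

(1,1)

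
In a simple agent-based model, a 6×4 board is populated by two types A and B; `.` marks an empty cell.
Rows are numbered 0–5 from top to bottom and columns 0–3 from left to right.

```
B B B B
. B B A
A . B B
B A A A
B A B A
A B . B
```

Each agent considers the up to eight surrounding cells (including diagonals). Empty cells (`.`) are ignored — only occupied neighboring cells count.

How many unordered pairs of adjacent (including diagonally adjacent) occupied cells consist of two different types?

Scan each occupied cell's neighbors to the right and below (and the two forward diagonals) so each pair is counted once.
Row 0: B(0,0)–B(0,1)= B(0,0)–B(1,1)= B(0,1)–B(0,2)= B(0,1)–B(1,1)= B(0,1)–B(1,2)= B(0,2)–B(0,3)= B(0,2)–B(1,2)= B(0,2)–A(1,3)≠ B(0,2)–B(1,1)= B(0,3)–A(1,3)≠ B(0,3)–B(1,2)=  → 2/11 unlike.
Row 1: B(1,1)–B(1,2)= B(1,1)–B(2,2)= B(1,1)–A(2,0)≠ B(1,2)–A(1,3)≠ B(1,2)–B(2,2)= B(1,2)–B(2,3)= A(1,3)–B(2,3)≠ A(1,3)–B(2,2)≠  → 4/8 unlike.
Row 2: A(2,0)–B(3,0)≠ A(2,0)–A(3,1)= B(2,2)–B(2,3)= B(2,2)–A(3,2)≠ B(2,2)–A(3,3)≠ B(2,2)–A(3,1)≠ B(2,3)–A(3,3)≠ B(2,3)–A(3,2)≠  → 6/8 unlike.
Row 3: B(3,0)–A(3,1)≠ B(3,0)–B(4,0)= B(3,0)–A(4,1)≠ A(3,1)–A(3,2)= A(3,1)–A(4,1)= A(3,1)–B(4,2)≠ A(3,1)–B(4,0)≠ A(3,2)–A(3,3)= A(3,2)–B(4,2)≠ A(3,2)–A(4,3)= A(3,2)–A(4,1)= A(3,3)–A(4,3)= A(3,3)–B(4,2)≠  → 6/13 unlike.
Row 4: B(4,0)–A(4,1)≠ B(4,0)–A(5,0)≠ B(4,0)–B(5,1)= A(4,1)–B(4,2)≠ A(4,1)–B(5,1)≠ A(4,1)–A(5,0)= B(4,2)–A(4,3)≠ B(4,2)–B(5,3)= B(4,2)–B(5,1)= A(4,3)–B(5,3)≠  → 6/10 unlike.
Row 5: A(5,0)–B(5,1)≠  → 1/1 unlike.
Total adjacent occupied pairs: 51; unlike-type pairs: 25.

25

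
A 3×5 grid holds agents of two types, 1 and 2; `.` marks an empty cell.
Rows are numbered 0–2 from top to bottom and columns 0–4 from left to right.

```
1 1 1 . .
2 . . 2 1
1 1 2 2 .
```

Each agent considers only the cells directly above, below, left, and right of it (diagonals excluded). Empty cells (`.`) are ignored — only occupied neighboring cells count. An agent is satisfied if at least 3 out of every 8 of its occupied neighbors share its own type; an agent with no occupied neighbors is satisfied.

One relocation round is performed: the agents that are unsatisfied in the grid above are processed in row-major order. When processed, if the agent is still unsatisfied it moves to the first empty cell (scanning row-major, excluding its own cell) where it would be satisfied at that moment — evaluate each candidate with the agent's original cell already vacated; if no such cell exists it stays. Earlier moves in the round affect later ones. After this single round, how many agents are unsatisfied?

0

Initially unsatisfied (in order): (1,0), (1,4).
  (1,0) → (0,3).
  (1,4) → (1,0).
Resulting grid:
1 1 1 2 .
1 . . 2 .
1 1 2 2 .
All satisfied now.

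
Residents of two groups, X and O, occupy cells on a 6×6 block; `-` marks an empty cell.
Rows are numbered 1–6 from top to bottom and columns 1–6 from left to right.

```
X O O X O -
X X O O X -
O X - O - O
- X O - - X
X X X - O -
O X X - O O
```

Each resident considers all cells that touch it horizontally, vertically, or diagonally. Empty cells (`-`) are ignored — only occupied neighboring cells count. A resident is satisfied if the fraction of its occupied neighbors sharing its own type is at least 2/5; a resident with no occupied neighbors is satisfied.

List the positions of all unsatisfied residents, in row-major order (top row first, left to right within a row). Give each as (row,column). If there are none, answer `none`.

Row 1: (1,1)X 2/3 satisfied · (1,2)O 2/5 satisfied · (1,3)O 3/5 satisfied · (1,4)X 1/5 not · (1,5)O 1/3 not
Row 2: (2,1)X 3/5 satisfied · (2,2)X 3/7 satisfied · (2,3)O 4/7 satisfied · (2,4)O 4/6 satisfied · (2,5)X 1/5 not
Row 3: (3,1)O 0/4 not · (3,2)X 3/6 satisfied · (3,4)O 3/4 satisfied · (3,6)O 0/2 not
Row 4: (4,2)X 4/6 satisfied · (4,3)O 1/5 not · (4,6)X 0/2 not
Row 5: (5,1)X 3/4 satisfied · (5,2)X 5/7 satisfied · (5,3)X 4/5 satisfied · (5,5)O 2/3 satisfied
Row 6: (6,1)O 0/3 not · (6,2)X 4/5 satisfied · (6,3)X 3/3 satisfied · (6,5)O 2/2 satisfied · (6,6)O 2/2 satisfied

(1,4), (1,5), (2,5), (3,1), (3,6), (4,3), (4,6), (6,1)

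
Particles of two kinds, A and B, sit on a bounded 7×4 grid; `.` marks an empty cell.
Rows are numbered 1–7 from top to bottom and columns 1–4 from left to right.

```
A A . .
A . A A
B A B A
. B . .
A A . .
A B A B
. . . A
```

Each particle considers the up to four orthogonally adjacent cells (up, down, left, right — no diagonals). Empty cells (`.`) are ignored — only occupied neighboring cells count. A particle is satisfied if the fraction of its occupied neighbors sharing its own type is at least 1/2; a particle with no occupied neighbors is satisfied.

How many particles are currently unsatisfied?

9

Row 1: (1,1)A 2/2 satisfied · (1,2)A 1/1 satisfied
Row 2: (2,1)A 1/2 satisfied · (2,3)A 1/2 satisfied · (2,4)A 2/2 satisfied
Row 3: (3,1)B 0/2 not · (3,2)A 0/3 not · (3,3)B 0/3 not · (3,4)A 1/2 satisfied
Row 4: (4,2)B 0/2 not
Row 5: (5,1)A 2/2 satisfied · (5,2)A 1/3 not
Row 6: (6,1)A 1/2 satisfied · (6,2)B 0/3 not · (6,3)A 0/2 not · (6,4)B 0/2 not
Row 7: (7,4)A 0/1 not
Unsatisfied: (3,1), (3,2), (3,3), (4,2), (5,2), (6,2), (6,3), (6,4), (7,4) — 9 in total.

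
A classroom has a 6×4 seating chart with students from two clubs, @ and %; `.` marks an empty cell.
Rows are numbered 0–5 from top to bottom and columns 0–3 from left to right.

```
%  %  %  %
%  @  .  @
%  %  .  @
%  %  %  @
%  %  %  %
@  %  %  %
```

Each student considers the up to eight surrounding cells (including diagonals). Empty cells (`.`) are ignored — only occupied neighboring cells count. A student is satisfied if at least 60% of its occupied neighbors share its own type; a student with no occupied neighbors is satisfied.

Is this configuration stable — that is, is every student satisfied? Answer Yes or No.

No

(0,0)% 2/3 ✓
(0,1)% 3/4 ✓
(0,2)% 2/4 ✗
(0,3)% 1/2 ✗
(1,0)% 4/5 ✓
(1,1)@ 0/6 ✗
(1,3)@ 1/3 ✗
(2,0)% 4/5 ✓
(2,1)% 5/6 ✓
(2,3)@ 2/3 ✓
(3,0)% 5/5 ✓
(3,1)% 7/7 ✓
(3,2)% 5/7 ✓
(3,3)@ 1/4 ✗
(4,0)% 4/5 ✓
(4,1)% 7/8 ✓
(4,2)% 7/8 ✓
(4,3)% 4/5 ✓
(5,0)@ 0/3 ✗
(5,1)% 4/5 ✓
(5,2)% 5/5 ✓
(5,3)% 3/3 ✓
For instance (0,2) has only 2/4 same-type neighbors, below 3/5.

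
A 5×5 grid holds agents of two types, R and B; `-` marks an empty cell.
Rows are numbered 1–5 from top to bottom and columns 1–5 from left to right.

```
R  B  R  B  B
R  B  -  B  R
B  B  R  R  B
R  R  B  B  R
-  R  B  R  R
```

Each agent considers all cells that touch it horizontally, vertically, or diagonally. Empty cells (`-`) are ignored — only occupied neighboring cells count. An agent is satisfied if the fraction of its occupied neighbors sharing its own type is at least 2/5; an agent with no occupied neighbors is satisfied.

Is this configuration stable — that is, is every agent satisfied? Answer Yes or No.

Row 1: (1,1)R 1/3 ✗ · (1,2)B 1/4 ✗ · (1,3)R 0/4 ✗ · (1,4)B 2/4 ✓ · (1,5)B 2/3 ✓
Row 2: (2,1)R 1/5 ✗ · (2,2)B 3/7 ✓ · (2,4)B 3/7 ✓ · (2,5)R 1/5 ✗
Row 3: (3,1)B 2/5 ✓ · (3,2)B 3/7 ✓ · (3,3)R 2/7 ✗ · (3,4)R 3/7 ✓ · (3,5)B 2/5 ✓
Row 4: (4,1)R 2/4 ✓ · (4,2)R 3/7 ✓ · (4,3)B 3/8 ✗ · (4,4)B 3/8 ✗ · (4,5)R 3/5 ✓
Row 5: (5,2)R 2/4 ✓ · (5,3)B 2/5 ✓ · (5,4)R 2/5 ✓ · (5,5)R 2/3 ✓
For instance (1,1) has only 1/3 same-type neighbors, below 2/5.

No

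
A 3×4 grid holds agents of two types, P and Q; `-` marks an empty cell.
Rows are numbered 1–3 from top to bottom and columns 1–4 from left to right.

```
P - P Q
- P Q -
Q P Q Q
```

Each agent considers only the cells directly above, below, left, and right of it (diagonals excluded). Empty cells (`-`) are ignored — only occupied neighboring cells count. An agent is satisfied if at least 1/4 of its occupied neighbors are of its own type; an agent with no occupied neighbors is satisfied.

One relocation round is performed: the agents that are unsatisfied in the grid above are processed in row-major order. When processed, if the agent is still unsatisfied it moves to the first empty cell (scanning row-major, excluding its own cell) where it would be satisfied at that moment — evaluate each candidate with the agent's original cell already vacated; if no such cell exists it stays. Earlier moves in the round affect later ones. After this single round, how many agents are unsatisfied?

Initially unsatisfied (in order): (1,3), (1,4), (3,1).
  (1,3) → (1,2).
  (1,4): now satisfied by earlier moves; stays.
  (3,1) → (1,3).
Resulting grid:
P P Q Q
- P Q -
- P Q Q
All satisfied now.

0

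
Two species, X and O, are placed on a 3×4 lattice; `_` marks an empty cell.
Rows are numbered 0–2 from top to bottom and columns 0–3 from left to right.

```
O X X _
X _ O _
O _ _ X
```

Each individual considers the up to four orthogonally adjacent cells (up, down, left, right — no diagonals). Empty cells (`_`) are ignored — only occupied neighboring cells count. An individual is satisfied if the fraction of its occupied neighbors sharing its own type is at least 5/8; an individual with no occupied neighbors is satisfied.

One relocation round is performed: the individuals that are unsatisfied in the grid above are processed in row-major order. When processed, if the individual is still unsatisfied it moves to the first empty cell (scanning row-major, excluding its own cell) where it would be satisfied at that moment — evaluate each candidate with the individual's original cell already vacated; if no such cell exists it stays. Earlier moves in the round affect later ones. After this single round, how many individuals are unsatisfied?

0

Initially unsatisfied (in order): (0,0), (0,1), (0,2), (1,0), (1,2), (2,0).
  (0,0) → (2,1).
  (0,1): now satisfied by earlier moves; stays.
  (0,2) → (0,0).
  (1,0) → (0,3).
  (1,2): now satisfied by earlier moves; stays.
  (2,0): now satisfied by earlier moves; stays.
Resulting grid:
X X _ X
_ _ O _
O O _ X
All satisfied now.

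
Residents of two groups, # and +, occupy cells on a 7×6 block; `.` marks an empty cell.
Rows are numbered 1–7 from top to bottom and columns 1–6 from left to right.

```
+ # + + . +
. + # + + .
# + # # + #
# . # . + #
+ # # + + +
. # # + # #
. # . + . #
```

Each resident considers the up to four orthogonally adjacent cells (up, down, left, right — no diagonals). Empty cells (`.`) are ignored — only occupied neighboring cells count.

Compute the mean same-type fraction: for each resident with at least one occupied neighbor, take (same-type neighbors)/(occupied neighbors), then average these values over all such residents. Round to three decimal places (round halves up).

0.568

Row 1: (1,1)+ 0/1 · (1,2)# 0/3 · (1,3)+ 1/3 · (1,4)+ 2/2 · (1,6)+ — no occupied neighbors
Row 2: (2,2)+ 1/3 · (2,3)# 1/4 · (2,4)+ 2/4 · (2,5)+ 2/2
Row 3: (3,1)# 1/2 · (3,2)+ 1/3 · (3,3)# 3/4 · (3,4)# 1/3 · (3,5)+ 2/4 · (3,6)# 1/2
Row 4: (4,1)# 1/2 · (4,3)# 2/2 · (4,5)+ 2/3 · (4,6)# 1/3
Row 5: (5,1)+ 0/2 · (5,2)# 2/3 · (5,3)# 3/4 · (5,4)+ 2/3 · (5,5)+ 3/4 · (5,6)+ 1/3
Row 6: (6,2)# 3/3 · (6,3)# 2/3 · (6,4)+ 2/4 · (6,5)# 1/3 · (6,6)# 2/3
Row 7: (7,2)# 1/1 · (7,4)+ 1/1 · (7,6)# 1/1
Sum over 32 residents: 0/1 + 0/3 + 1/3 + 2/2 + 1/3 + 1/4 + 2/4 + 2/2 + 1/2 + 1/3 + 3/4 + 1/3 + 2/4 + 1/2 + 1/2 + 2/2 + 2/3 + 1/3 + 0/2 + 2/3 + 3/4 + 2/3 + 3/4 + 1/3 + 3/3 + 2/3 + 2/4 + 1/3 + 2/3 + 1/1 + 1/1 + 1/1 = 109/6; mean = 109/6 ÷ 32 = 109/192 = 0.567708… → 0.568.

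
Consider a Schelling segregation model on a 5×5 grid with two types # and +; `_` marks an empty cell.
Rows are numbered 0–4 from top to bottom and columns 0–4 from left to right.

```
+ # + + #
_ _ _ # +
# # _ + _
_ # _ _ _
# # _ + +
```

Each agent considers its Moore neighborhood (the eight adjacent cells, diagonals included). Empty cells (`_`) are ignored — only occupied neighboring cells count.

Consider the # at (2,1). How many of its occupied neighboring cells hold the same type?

2

Occupied neighbors of (2,1): (2,0)=#, (3,1)=#.
Same type (#): 2 of 2.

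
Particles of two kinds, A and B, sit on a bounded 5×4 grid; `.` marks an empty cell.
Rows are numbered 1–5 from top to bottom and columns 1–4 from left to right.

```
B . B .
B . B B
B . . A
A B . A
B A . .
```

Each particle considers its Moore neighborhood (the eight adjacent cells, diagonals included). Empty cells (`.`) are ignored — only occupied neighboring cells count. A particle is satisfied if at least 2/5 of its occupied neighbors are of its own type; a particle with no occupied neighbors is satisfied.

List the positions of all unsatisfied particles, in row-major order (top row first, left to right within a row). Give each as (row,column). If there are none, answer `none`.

(3,4), (4,1), (5,1), (5,2)

(1,1)B 1/1 ✓
(1,3)B 2/2 ✓
(2,1)B 2/2 ✓
(2,3)B 2/3 ✓
(2,4)B 2/3 ✓
(3,1)B 2/3 ✓
(3,4)A 1/3 ✗
(4,1)A 1/4 ✗
(4,2)B 2/4 ✓
(4,4)A 1/1 ✓
(5,1)B 1/3 ✗
(5,2)A 1/3 ✗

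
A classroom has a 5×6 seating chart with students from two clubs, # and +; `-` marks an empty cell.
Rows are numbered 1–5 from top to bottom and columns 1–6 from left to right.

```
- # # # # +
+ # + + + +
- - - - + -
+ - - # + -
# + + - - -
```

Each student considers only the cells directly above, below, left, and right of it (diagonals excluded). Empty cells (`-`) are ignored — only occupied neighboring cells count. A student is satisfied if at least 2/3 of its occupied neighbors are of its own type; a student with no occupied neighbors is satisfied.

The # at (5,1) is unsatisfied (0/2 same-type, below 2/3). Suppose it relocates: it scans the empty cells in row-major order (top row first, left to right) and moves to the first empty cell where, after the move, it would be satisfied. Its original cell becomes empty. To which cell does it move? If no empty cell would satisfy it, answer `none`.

Vacating (5,1). Empty cells in order:
  (1,1): 1/2 same-type → still unsatisfied.
  (3,1): 0/2 same-type → still unsatisfied.
  (3,2): 1/1 same-type → satisfied — stop here.

(3,2)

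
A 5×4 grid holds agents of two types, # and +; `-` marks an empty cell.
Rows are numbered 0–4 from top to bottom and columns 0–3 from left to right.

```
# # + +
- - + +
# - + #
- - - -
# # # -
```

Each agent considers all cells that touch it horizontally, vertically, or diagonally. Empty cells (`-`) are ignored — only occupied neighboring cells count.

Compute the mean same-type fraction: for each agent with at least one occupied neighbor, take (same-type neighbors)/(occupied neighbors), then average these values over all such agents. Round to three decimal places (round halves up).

Row 0: (0,0)# 1/1 · (0,1)# 1/3 · (0,2)+ 3/4 · (0,3)+ 3/3
Row 1: (1,2)+ 4/6 · (1,3)+ 4/5
Row 2: (2,0)# — no occupied neighbors · (2,2)+ 2/3 · (2,3)# 0/3
Row 4: (4,0)# 1/1 · (4,1)# 2/2 · (4,2)# 1/1
Sum over 11 agents: 1/1 + 1/3 + 3/4 + 3/3 + 4/6 + 4/5 + 2/3 + 0/3 + 1/1 + 2/2 + 1/1 = 493/60; mean = 493/60 ÷ 11 = 493/660 = 0.746969… → 0.747.

0.747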